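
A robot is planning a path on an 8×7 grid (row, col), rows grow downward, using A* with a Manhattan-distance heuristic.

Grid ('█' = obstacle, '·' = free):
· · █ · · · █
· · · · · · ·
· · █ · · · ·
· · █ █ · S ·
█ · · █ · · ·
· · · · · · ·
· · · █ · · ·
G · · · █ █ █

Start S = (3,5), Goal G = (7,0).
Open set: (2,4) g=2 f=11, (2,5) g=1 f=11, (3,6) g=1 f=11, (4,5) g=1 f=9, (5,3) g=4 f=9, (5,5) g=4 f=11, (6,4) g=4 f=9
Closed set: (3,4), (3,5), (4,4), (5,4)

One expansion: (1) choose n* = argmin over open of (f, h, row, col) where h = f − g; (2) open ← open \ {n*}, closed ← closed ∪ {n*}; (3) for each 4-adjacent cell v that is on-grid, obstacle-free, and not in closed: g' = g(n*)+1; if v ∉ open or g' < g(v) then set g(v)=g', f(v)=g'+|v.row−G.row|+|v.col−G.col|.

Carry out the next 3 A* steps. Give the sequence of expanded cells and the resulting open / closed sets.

step 1: expand (5,3) (f=9, h=5) → closed; open now [(2,4) g=2 f=11, (2,5) g=1 f=11, (3,6) g=1 f=11, (4,5) g=1 f=9, (5,2) g=5 f=9, (5,5) g=4 f=11, (6,4) g=4 f=9]
step 2: expand (5,2) (f=9, h=4) → closed; open now [(2,4) g=2 f=11, (2,5) g=1 f=11, (3,6) g=1 f=11, (4,2) g=6 f=11, (4,5) g=1 f=9, (5,1) g=6 f=9, (5,5) g=4 f=11, (6,2) g=6 f=9, (6,4) g=4 f=9]
step 3: expand (5,1) (f=9, h=3) → closed; open now [(2,4) g=2 f=11, (2,5) g=1 f=11, (3,6) g=1 f=11, (4,1) g=7 f=11, (4,2) g=6 f=11, (4,5) g=1 f=9, (5,0) g=7 f=9, (5,5) g=4 f=11, (6,1) g=7 f=9, (6,2) g=6 f=9, (6,4) g=4 f=9]

order=[(5,3) → (5,2) → (5,1)]; open=[(2,4) g=2 f=11, (2,5) g=1 f=11, (3,6) g=1 f=11, (4,1) g=7 f=11, (4,2) g=6 f=11, (4,5) g=1 f=9, (5,0) g=7 f=9, (5,5) g=4 f=11, (6,1) g=7 f=9, (6,2) g=6 f=9, (6,4) g=4 f=9]; closed=[(3,4), (3,5), (4,4), (5,1), (5,2), (5,3), (5,4)]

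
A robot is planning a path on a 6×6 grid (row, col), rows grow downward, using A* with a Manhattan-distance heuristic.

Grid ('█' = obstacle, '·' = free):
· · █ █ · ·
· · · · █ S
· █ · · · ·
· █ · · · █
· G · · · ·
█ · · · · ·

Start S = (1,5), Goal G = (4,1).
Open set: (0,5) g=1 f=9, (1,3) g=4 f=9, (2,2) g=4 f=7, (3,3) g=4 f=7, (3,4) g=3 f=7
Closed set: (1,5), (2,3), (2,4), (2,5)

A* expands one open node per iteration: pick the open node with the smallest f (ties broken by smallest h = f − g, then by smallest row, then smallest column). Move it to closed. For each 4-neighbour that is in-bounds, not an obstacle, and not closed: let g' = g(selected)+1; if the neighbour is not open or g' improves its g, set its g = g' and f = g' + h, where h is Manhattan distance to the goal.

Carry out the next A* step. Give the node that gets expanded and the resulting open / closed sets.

step 1: expand (2,2) (f=7, h=3) → closed; open now [(0,5) g=1 f=9, (1,2) g=5 f=9, (1,3) g=4 f=9, (3,2) g=5 f=7, (3,3) g=4 f=7, (3,4) g=3 f=7]

expanded=(2,2); open=[(0,5) g=1 f=9, (1,2) g=5 f=9, (1,3) g=4 f=9, (3,2) g=5 f=7, (3,3) g=4 f=7, (3,4) g=3 f=7]; closed=[(1,5), (2,2), (2,3), (2,4), (2,5)]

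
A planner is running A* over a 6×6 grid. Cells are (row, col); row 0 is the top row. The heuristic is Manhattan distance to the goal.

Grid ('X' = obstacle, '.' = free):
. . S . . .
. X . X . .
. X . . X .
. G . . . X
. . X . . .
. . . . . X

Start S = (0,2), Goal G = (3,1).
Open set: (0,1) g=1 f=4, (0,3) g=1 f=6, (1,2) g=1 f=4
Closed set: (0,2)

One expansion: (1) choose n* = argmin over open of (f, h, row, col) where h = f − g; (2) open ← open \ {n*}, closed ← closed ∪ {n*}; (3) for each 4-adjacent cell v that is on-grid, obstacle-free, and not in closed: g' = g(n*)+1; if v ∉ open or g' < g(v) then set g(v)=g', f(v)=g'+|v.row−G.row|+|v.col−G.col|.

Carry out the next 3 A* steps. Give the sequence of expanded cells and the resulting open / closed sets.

order=[(0,1) → (1,2) → (2,2)]; open=[(0,0) g=2 f=6, (0,3) g=1 f=6, (2,3) g=3 f=6, (3,2) g=3 f=4]; closed=[(0,1), (0,2), (1,2), (2,2)]

step 1: expand (0,1) (f=4, h=3) → closed; open now [(0,0) g=2 f=6, (0,3) g=1 f=6, (1,2) g=1 f=4]
step 2: expand (1,2) (f=4, h=3) → closed; open now [(0,0) g=2 f=6, (0,3) g=1 f=6, (2,2) g=2 f=4]
step 3: expand (2,2) (f=4, h=2) → closed; open now [(0,0) g=2 f=6, (0,3) g=1 f=6, (2,3) g=3 f=6, (3,2) g=3 f=4]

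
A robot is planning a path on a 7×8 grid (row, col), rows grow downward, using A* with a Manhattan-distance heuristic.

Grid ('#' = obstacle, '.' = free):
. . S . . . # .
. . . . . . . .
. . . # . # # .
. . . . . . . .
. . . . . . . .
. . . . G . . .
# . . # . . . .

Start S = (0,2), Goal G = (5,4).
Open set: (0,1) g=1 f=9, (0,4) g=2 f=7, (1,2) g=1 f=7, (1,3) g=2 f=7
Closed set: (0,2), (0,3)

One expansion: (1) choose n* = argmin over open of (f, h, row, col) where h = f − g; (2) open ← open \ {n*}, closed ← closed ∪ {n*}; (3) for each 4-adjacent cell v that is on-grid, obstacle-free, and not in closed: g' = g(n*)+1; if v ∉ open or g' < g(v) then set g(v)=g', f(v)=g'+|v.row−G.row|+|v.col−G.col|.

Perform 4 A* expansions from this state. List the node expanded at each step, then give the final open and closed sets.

order=[(0,4) → (1,4) → (2,4) → (3,4)]; open=[(0,1) g=1 f=9, (0,5) g=3 f=9, (1,2) g=1 f=7, (1,3) g=2 f=7, (1,5) g=4 f=9, (3,3) g=6 f=9, (3,5) g=6 f=9, (4,4) g=6 f=7]; closed=[(0,2), (0,3), (0,4), (1,4), (2,4), (3,4)]

step 1: expand (0,4) (f=7, h=5) → closed; open now [(0,1) g=1 f=9, (0,5) g=3 f=9, (1,2) g=1 f=7, (1,3) g=2 f=7, (1,4) g=3 f=7]
step 2: expand (1,4) (f=7, h=4) → closed; open now [(0,1) g=1 f=9, (0,5) g=3 f=9, (1,2) g=1 f=7, (1,3) g=2 f=7, (1,5) g=4 f=9, (2,4) g=4 f=7]
step 3: expand (2,4) (f=7, h=3) → closed; open now [(0,1) g=1 f=9, (0,5) g=3 f=9, (1,2) g=1 f=7, (1,3) g=2 f=7, (1,5) g=4 f=9, (3,4) g=5 f=7]
step 4: expand (3,4) (f=7, h=2) → closed; open now [(0,1) g=1 f=9, (0,5) g=3 f=9, (1,2) g=1 f=7, (1,3) g=2 f=7, (1,5) g=4 f=9, (3,3) g=6 f=9, (3,5) g=6 f=9, (4,4) g=6 f=7]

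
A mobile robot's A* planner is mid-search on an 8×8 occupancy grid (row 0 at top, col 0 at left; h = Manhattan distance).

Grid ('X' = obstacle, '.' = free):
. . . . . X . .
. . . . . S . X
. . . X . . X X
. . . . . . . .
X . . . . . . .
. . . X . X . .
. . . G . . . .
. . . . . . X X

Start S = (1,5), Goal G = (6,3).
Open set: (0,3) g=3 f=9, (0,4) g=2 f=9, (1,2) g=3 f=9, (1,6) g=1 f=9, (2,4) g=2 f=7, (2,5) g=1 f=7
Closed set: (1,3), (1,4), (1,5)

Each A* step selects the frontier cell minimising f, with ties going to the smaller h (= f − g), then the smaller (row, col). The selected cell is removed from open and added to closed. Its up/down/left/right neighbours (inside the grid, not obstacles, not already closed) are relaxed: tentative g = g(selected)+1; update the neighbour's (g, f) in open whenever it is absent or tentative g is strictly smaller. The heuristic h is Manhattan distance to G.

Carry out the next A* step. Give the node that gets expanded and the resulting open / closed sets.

expanded=(2,4); open=[(0,3) g=3 f=9, (0,4) g=2 f=9, (1,2) g=3 f=9, (1,6) g=1 f=9, (2,5) g=1 f=7, (3,4) g=3 f=7]; closed=[(1,3), (1,4), (1,5), (2,4)]

step 1: expand (2,4) (f=7, h=5) → closed; open now [(0,3) g=3 f=9, (0,4) g=2 f=9, (1,2) g=3 f=9, (1,6) g=1 f=9, (2,5) g=1 f=7, (3,4) g=3 f=7]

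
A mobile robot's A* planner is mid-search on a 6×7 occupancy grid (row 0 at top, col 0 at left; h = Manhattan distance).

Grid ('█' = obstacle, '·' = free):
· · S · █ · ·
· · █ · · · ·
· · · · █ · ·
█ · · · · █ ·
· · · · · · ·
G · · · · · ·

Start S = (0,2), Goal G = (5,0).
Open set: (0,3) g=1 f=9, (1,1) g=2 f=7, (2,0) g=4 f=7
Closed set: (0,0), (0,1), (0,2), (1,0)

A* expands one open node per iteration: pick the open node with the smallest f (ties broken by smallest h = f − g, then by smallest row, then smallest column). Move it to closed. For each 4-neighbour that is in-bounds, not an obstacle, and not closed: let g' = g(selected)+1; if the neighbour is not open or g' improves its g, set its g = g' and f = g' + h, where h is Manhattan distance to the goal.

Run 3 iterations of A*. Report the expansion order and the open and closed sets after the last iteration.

order=[(2,0) → (1,1) → (2,1)]; open=[(0,3) g=1 f=9, (2,2) g=4 f=9, (3,1) g=4 f=7]; closed=[(0,0), (0,1), (0,2), (1,0), (1,1), (2,0), (2,1)]

step 1: expand (2,0) (f=7, h=3) → closed; open now [(0,3) g=1 f=9, (1,1) g=2 f=7, (2,1) g=5 f=9]
step 2: expand (1,1) (f=7, h=5) → closed; open now [(0,3) g=1 f=9, (2,1) g=3 f=7]
step 3: expand (2,1) (f=7, h=4) → closed; open now [(0,3) g=1 f=9, (2,2) g=4 f=9, (3,1) g=4 f=7]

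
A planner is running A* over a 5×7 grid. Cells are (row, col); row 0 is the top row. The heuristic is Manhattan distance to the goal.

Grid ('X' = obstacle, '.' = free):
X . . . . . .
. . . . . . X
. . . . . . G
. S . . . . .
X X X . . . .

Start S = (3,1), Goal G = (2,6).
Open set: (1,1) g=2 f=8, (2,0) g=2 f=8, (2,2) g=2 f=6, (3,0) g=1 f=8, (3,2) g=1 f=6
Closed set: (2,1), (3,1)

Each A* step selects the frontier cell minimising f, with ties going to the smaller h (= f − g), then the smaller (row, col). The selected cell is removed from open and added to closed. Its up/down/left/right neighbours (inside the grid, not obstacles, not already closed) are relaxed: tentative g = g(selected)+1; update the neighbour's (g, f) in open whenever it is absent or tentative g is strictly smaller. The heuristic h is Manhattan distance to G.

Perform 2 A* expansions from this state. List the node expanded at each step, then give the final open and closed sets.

step 1: expand (2,2) (f=6, h=4) → closed; open now [(1,1) g=2 f=8, (1,2) g=3 f=8, (2,0) g=2 f=8, (2,3) g=3 f=6, (3,0) g=1 f=8, (3,2) g=1 f=6]
step 2: expand (2,3) (f=6, h=3) → closed; open now [(1,1) g=2 f=8, (1,2) g=3 f=8, (1,3) g=4 f=8, (2,0) g=2 f=8, (2,4) g=4 f=6, (3,0) g=1 f=8, (3,2) g=1 f=6, (3,3) g=4 f=8]

order=[(2,2) → (2,3)]; open=[(1,1) g=2 f=8, (1,2) g=3 f=8, (1,3) g=4 f=8, (2,0) g=2 f=8, (2,4) g=4 f=6, (3,0) g=1 f=8, (3,2) g=1 f=6, (3,3) g=4 f=8]; closed=[(2,1), (2,2), (2,3), (3,1)]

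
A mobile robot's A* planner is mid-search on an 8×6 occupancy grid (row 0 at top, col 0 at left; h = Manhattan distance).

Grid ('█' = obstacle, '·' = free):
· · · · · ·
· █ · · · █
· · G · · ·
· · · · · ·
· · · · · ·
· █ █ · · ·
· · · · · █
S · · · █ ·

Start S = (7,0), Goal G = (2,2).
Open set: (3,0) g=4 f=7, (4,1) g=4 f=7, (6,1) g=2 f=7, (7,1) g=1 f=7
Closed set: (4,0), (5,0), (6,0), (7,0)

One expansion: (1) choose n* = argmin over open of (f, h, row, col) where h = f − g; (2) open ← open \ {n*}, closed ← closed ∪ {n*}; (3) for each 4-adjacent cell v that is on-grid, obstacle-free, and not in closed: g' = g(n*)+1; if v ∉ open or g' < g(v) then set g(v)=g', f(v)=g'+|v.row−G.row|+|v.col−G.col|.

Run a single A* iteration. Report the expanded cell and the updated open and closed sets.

step 1: expand (3,0) (f=7, h=3) → closed; open now [(2,0) g=5 f=7, (3,1) g=5 f=7, (4,1) g=4 f=7, (6,1) g=2 f=7, (7,1) g=1 f=7]

expanded=(3,0); open=[(2,0) g=5 f=7, (3,1) g=5 f=7, (4,1) g=4 f=7, (6,1) g=2 f=7, (7,1) g=1 f=7]; closed=[(3,0), (4,0), (5,0), (6,0), (7,0)]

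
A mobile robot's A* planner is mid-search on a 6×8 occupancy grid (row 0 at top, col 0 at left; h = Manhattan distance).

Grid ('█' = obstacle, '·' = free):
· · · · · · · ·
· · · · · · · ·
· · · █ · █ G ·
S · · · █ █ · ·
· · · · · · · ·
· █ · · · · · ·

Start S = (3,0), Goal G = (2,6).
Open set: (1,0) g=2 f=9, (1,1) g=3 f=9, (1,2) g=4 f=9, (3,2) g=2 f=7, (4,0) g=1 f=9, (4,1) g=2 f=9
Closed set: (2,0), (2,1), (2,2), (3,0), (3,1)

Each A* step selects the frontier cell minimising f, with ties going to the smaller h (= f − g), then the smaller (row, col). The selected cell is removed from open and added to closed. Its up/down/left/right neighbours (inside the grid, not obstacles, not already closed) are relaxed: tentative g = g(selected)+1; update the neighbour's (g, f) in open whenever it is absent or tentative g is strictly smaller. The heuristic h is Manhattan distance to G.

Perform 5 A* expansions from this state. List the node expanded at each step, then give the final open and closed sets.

order=[(3,2) → (3,3) → (1,2) → (1,3) → (1,4)]; open=[(0,2) g=5 f=11, (0,3) g=6 f=11, (0,4) g=7 f=11, (1,0) g=2 f=9, (1,1) g=3 f=9, (1,5) g=7 f=9, (2,4) g=7 f=9, (4,0) g=1 f=9, (4,1) g=2 f=9, (4,2) g=3 f=9, (4,3) g=4 f=9]; closed=[(1,2), (1,3), (1,4), (2,0), (2,1), (2,2), (3,0), (3,1), (3,2), (3,3)]

step 1: expand (3,2) (f=7, h=5) → closed; open now [(1,0) g=2 f=9, (1,1) g=3 f=9, (1,2) g=4 f=9, (3,3) g=3 f=7, (4,0) g=1 f=9, (4,1) g=2 f=9, (4,2) g=3 f=9]
step 2: expand (3,3) (f=7, h=4) → closed; open now [(1,0) g=2 f=9, (1,1) g=3 f=9, (1,2) g=4 f=9, (4,0) g=1 f=9, (4,1) g=2 f=9, (4,2) g=3 f=9, (4,3) g=4 f=9]
step 3: expand (1,2) (f=9, h=5) → closed; open now [(0,2) g=5 f=11, (1,0) g=2 f=9, (1,1) g=3 f=9, (1,3) g=5 f=9, (4,0) g=1 f=9, (4,1) g=2 f=9, (4,2) g=3 f=9, (4,3) g=4 f=9]
step 4: expand (1,3) (f=9, h=4) → closed; open now [(0,2) g=5 f=11, (0,3) g=6 f=11, (1,0) g=2 f=9, (1,1) g=3 f=9, (1,4) g=6 f=9, (4,0) g=1 f=9, (4,1) g=2 f=9, (4,2) g=3 f=9, (4,3) g=4 f=9]
step 5: expand (1,4) (f=9, h=3) → closed; open now [(0,2) g=5 f=11, (0,3) g=6 f=11, (0,4) g=7 f=11, (1,0) g=2 f=9, (1,1) g=3 f=9, (1,5) g=7 f=9, (2,4) g=7 f=9, (4,0) g=1 f=9, (4,1) g=2 f=9, (4,2) g=3 f=9, (4,3) g=4 f=9]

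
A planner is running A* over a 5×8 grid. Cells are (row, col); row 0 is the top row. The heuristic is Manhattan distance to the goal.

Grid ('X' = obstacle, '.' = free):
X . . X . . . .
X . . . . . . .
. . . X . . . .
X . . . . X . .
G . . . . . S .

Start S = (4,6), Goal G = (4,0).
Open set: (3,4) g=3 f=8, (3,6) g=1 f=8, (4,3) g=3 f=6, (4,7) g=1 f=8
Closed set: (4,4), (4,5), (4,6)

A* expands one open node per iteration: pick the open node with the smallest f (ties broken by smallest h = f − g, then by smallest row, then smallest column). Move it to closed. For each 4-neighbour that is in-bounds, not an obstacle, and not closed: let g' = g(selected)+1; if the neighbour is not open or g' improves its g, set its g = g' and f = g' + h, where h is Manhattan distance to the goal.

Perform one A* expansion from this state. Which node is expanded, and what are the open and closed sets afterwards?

step 1: expand (4,3) (f=6, h=3) → closed; open now [(3,3) g=4 f=8, (3,4) g=3 f=8, (3,6) g=1 f=8, (4,2) g=4 f=6, (4,7) g=1 f=8]

expanded=(4,3); open=[(3,3) g=4 f=8, (3,4) g=3 f=8, (3,6) g=1 f=8, (4,2) g=4 f=6, (4,7) g=1 f=8]; closed=[(4,3), (4,4), (4,5), (4,6)]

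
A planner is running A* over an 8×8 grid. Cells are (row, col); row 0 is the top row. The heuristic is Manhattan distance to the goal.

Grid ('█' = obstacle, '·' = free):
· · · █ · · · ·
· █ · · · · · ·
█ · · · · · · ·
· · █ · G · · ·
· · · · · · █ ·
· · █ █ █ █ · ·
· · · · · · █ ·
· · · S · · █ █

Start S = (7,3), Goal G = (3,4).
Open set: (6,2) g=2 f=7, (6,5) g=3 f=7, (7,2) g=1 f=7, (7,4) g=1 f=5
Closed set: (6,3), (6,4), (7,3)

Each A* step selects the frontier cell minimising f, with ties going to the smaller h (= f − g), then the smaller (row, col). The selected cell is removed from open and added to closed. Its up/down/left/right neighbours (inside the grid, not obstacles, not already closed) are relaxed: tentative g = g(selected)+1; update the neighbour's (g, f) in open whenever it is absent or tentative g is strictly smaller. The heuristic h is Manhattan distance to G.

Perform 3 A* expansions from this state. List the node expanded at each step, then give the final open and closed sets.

step 1: expand (7,4) (f=5, h=4) → closed; open now [(6,2) g=2 f=7, (6,5) g=3 f=7, (7,2) g=1 f=7, (7,5) g=2 f=7]
step 2: expand (6,5) (f=7, h=4) → closed; open now [(6,2) g=2 f=7, (7,2) g=1 f=7, (7,5) g=2 f=7]
step 3: expand (6,2) (f=7, h=5) → closed; open now [(6,1) g=3 f=9, (7,2) g=1 f=7, (7,5) g=2 f=7]

order=[(7,4) → (6,5) → (6,2)]; open=[(6,1) g=3 f=9, (7,2) g=1 f=7, (7,5) g=2 f=7]; closed=[(6,2), (6,3), (6,4), (6,5), (7,3), (7,4)]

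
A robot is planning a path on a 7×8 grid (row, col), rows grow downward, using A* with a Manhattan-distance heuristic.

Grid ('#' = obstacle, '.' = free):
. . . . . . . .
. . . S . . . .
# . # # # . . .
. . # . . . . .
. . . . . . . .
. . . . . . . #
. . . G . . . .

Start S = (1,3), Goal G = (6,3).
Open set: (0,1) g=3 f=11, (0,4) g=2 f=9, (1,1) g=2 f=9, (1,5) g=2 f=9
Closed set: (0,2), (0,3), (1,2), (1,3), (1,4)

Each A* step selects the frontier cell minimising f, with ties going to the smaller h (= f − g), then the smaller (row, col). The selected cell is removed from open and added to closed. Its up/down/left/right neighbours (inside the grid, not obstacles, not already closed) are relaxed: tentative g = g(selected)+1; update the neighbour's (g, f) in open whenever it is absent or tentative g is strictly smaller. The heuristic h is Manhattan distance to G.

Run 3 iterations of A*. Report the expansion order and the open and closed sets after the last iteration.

step 1: expand (0,4) (f=9, h=7) → closed; open now [(0,1) g=3 f=11, (0,5) g=3 f=11, (1,1) g=2 f=9, (1,5) g=2 f=9]
step 2: expand (1,1) (f=9, h=7) → closed; open now [(0,1) g=3 f=11, (0,5) g=3 f=11, (1,0) g=3 f=11, (1,5) g=2 f=9, (2,1) g=3 f=9]
step 3: expand (2,1) (f=9, h=6) → closed; open now [(0,1) g=3 f=11, (0,5) g=3 f=11, (1,0) g=3 f=11, (1,5) g=2 f=9, (3,1) g=4 f=9]

order=[(0,4) → (1,1) → (2,1)]; open=[(0,1) g=3 f=11, (0,5) g=3 f=11, (1,0) g=3 f=11, (1,5) g=2 f=9, (3,1) g=4 f=9]; closed=[(0,2), (0,3), (0,4), (1,1), (1,2), (1,3), (1,4), (2,1)]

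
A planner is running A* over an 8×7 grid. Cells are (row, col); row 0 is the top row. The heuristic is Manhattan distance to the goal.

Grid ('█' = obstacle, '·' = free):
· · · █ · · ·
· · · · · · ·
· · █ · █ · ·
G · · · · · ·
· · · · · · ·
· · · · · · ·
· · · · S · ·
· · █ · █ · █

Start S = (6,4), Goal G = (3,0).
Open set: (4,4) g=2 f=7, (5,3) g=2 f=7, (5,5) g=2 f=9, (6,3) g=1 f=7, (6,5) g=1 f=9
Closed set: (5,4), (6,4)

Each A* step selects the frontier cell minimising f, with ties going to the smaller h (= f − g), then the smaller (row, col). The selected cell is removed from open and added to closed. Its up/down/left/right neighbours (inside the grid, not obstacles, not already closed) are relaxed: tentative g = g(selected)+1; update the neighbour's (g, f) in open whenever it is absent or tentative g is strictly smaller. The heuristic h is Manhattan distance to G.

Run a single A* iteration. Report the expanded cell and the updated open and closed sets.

expanded=(4,4); open=[(3,4) g=3 f=7, (4,3) g=3 f=7, (4,5) g=3 f=9, (5,3) g=2 f=7, (5,5) g=2 f=9, (6,3) g=1 f=7, (6,5) g=1 f=9]; closed=[(4,4), (5,4), (6,4)]

step 1: expand (4,4) (f=7, h=5) → closed; open now [(3,4) g=3 f=7, (4,3) g=3 f=7, (4,5) g=3 f=9, (5,3) g=2 f=7, (5,5) g=2 f=9, (6,3) g=1 f=7, (6,5) g=1 f=9]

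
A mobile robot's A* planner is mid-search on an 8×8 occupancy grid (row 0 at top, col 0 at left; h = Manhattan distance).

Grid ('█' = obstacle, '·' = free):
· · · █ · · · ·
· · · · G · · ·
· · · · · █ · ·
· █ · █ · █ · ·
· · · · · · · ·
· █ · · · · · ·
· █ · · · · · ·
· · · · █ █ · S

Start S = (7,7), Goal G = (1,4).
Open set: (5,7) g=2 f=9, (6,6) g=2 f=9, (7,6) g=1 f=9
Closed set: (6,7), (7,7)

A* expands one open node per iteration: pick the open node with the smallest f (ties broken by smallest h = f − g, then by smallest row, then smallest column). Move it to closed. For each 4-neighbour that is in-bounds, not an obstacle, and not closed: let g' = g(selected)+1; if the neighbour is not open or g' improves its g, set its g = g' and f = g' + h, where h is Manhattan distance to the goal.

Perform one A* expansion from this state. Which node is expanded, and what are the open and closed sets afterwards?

step 1: expand (5,7) (f=9, h=7) → closed; open now [(4,7) g=3 f=9, (5,6) g=3 f=9, (6,6) g=2 f=9, (7,6) g=1 f=9]

expanded=(5,7); open=[(4,7) g=3 f=9, (5,6) g=3 f=9, (6,6) g=2 f=9, (7,6) g=1 f=9]; closed=[(5,7), (6,7), (7,7)]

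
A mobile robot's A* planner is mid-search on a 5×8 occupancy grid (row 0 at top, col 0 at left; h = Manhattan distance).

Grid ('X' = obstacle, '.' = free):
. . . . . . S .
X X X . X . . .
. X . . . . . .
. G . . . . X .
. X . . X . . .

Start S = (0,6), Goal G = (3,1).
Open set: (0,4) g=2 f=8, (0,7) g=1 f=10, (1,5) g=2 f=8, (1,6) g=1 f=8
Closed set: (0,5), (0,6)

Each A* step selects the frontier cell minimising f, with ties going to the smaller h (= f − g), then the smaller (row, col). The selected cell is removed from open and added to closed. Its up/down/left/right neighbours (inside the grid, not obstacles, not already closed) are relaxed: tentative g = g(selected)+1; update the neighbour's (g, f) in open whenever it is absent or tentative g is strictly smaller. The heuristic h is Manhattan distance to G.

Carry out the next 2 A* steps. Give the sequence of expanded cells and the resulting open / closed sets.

step 1: expand (0,4) (f=8, h=6) → closed; open now [(0,3) g=3 f=8, (0,7) g=1 f=10, (1,5) g=2 f=8, (1,6) g=1 f=8]
step 2: expand (0,3) (f=8, h=5) → closed; open now [(0,2) g=4 f=8, (0,7) g=1 f=10, (1,3) g=4 f=8, (1,5) g=2 f=8, (1,6) g=1 f=8]

order=[(0,4) → (0,3)]; open=[(0,2) g=4 f=8, (0,7) g=1 f=10, (1,3) g=4 f=8, (1,5) g=2 f=8, (1,6) g=1 f=8]; closed=[(0,3), (0,4), (0,5), (0,6)]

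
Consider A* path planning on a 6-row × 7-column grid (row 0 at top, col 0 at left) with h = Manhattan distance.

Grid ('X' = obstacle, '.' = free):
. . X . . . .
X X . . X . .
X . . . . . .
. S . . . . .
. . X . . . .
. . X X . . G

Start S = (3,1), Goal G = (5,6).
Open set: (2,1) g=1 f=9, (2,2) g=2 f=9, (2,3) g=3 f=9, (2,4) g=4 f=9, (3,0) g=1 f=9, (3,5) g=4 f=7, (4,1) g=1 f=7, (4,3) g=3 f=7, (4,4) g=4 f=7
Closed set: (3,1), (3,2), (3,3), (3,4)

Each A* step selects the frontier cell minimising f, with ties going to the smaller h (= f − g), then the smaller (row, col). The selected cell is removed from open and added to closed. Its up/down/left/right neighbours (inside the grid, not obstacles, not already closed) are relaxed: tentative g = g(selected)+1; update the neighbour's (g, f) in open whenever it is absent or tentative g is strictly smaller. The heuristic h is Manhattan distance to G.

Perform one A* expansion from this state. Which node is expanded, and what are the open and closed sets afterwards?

step 1: expand (3,5) (f=7, h=3) → closed; open now [(2,1) g=1 f=9, (2,2) g=2 f=9, (2,3) g=3 f=9, (2,4) g=4 f=9, (2,5) g=5 f=9, (3,0) g=1 f=9, (3,6) g=5 f=7, (4,1) g=1 f=7, (4,3) g=3 f=7, (4,4) g=4 f=7, (4,5) g=5 f=7]

expanded=(3,5); open=[(2,1) g=1 f=9, (2,2) g=2 f=9, (2,3) g=3 f=9, (2,4) g=4 f=9, (2,5) g=5 f=9, (3,0) g=1 f=9, (3,6) g=5 f=7, (4,1) g=1 f=7, (4,3) g=3 f=7, (4,4) g=4 f=7, (4,5) g=5 f=7]; closed=[(3,1), (3,2), (3,3), (3,4), (3,5)]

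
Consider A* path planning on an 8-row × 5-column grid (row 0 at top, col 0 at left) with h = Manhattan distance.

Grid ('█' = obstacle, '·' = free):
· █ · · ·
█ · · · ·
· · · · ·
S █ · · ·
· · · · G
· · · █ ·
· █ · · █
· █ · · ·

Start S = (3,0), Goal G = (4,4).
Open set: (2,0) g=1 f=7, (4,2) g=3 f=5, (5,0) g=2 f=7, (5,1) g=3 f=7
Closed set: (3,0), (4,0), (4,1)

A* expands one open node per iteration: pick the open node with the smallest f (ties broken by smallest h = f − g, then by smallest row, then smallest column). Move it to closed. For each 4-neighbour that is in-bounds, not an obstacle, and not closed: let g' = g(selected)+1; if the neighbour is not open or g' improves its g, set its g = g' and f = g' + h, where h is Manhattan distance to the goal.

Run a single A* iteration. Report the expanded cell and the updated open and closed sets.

expanded=(4,2); open=[(2,0) g=1 f=7, (3,2) g=4 f=7, (4,3) g=4 f=5, (5,0) g=2 f=7, (5,1) g=3 f=7, (5,2) g=4 f=7]; closed=[(3,0), (4,0), (4,1), (4,2)]

step 1: expand (4,2) (f=5, h=2) → closed; open now [(2,0) g=1 f=7, (3,2) g=4 f=7, (4,3) g=4 f=5, (5,0) g=2 f=7, (5,1) g=3 f=7, (5,2) g=4 f=7]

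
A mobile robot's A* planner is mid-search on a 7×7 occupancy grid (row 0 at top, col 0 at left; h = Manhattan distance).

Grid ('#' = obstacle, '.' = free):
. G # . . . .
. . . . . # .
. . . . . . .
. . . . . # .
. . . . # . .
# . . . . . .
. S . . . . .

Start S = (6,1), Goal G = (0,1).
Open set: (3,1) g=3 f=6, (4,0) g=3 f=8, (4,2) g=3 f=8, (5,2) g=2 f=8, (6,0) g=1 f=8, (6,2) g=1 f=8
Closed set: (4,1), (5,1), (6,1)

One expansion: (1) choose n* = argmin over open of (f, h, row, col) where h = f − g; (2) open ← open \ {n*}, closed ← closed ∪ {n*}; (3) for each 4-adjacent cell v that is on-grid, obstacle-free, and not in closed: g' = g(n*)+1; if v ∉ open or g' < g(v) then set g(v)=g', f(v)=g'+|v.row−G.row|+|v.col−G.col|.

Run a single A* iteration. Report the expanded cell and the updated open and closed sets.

expanded=(3,1); open=[(2,1) g=4 f=6, (3,0) g=4 f=8, (3,2) g=4 f=8, (4,0) g=3 f=8, (4,2) g=3 f=8, (5,2) g=2 f=8, (6,0) g=1 f=8, (6,2) g=1 f=8]; closed=[(3,1), (4,1), (5,1), (6,1)]

step 1: expand (3,1) (f=6, h=3) → closed; open now [(2,1) g=4 f=6, (3,0) g=4 f=8, (3,2) g=4 f=8, (4,0) g=3 f=8, (4,2) g=3 f=8, (5,2) g=2 f=8, (6,0) g=1 f=8, (6,2) g=1 f=8]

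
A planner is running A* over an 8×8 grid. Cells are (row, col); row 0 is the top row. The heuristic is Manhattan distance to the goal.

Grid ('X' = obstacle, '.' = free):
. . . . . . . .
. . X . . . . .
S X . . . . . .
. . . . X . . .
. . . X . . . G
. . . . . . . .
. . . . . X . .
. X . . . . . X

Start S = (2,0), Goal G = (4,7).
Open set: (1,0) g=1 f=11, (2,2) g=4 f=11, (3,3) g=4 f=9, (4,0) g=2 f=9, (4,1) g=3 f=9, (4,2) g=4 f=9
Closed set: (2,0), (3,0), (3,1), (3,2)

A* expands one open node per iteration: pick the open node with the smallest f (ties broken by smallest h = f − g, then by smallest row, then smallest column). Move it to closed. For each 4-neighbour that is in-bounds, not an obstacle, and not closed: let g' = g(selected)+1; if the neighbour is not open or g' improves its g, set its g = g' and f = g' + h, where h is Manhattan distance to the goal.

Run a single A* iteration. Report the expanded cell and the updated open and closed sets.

expanded=(3,3); open=[(1,0) g=1 f=11, (2,2) g=4 f=11, (2,3) g=5 f=11, (4,0) g=2 f=9, (4,1) g=3 f=9, (4,2) g=4 f=9]; closed=[(2,0), (3,0), (3,1), (3,2), (3,3)]

step 1: expand (3,3) (f=9, h=5) → closed; open now [(1,0) g=1 f=11, (2,2) g=4 f=11, (2,3) g=5 f=11, (4,0) g=2 f=9, (4,1) g=3 f=9, (4,2) g=4 f=9]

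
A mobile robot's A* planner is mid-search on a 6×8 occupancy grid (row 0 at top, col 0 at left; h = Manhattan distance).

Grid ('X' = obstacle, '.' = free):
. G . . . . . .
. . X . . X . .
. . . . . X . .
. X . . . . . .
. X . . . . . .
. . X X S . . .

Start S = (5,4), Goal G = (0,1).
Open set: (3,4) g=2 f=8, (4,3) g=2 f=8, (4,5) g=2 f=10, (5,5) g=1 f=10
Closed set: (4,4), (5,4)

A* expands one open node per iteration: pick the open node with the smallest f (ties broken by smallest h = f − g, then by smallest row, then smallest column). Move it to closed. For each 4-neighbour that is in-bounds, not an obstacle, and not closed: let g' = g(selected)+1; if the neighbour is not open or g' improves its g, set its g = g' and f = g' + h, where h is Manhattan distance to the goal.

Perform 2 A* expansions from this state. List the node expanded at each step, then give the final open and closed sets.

order=[(3,4) → (2,4)]; open=[(1,4) g=4 f=8, (2,3) g=4 f=8, (3,3) g=3 f=8, (3,5) g=3 f=10, (4,3) g=2 f=8, (4,5) g=2 f=10, (5,5) g=1 f=10]; closed=[(2,4), (3,4), (4,4), (5,4)]

step 1: expand (3,4) (f=8, h=6) → closed; open now [(2,4) g=3 f=8, (3,3) g=3 f=8, (3,5) g=3 f=10, (4,3) g=2 f=8, (4,5) g=2 f=10, (5,5) g=1 f=10]
step 2: expand (2,4) (f=8, h=5) → closed; open now [(1,4) g=4 f=8, (2,3) g=4 f=8, (3,3) g=3 f=8, (3,5) g=3 f=10, (4,3) g=2 f=8, (4,5) g=2 f=10, (5,5) g=1 f=10]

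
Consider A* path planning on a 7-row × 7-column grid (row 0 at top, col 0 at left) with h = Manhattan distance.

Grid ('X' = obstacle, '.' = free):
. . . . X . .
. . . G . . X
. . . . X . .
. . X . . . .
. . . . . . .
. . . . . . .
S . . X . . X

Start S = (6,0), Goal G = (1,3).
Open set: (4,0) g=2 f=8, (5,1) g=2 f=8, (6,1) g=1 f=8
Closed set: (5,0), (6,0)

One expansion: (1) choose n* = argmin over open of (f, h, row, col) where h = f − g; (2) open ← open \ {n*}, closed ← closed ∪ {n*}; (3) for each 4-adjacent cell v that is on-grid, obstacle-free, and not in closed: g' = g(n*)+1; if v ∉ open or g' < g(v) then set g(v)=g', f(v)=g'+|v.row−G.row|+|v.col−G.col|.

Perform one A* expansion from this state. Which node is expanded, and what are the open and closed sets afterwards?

expanded=(4,0); open=[(3,0) g=3 f=8, (4,1) g=3 f=8, (5,1) g=2 f=8, (6,1) g=1 f=8]; closed=[(4,0), (5,0), (6,0)]

step 1: expand (4,0) (f=8, h=6) → closed; open now [(3,0) g=3 f=8, (4,1) g=3 f=8, (5,1) g=2 f=8, (6,1) g=1 f=8]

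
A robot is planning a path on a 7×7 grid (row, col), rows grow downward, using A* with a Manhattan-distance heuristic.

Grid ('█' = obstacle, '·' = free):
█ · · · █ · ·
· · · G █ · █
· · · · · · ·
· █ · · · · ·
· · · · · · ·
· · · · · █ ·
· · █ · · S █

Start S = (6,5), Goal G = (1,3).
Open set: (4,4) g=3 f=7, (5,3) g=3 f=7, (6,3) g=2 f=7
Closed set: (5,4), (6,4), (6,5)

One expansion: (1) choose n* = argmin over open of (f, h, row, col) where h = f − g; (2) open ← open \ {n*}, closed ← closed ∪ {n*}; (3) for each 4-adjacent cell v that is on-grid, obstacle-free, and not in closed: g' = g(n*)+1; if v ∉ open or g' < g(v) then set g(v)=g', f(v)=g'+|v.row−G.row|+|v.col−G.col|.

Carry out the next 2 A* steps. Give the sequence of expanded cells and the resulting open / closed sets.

order=[(4,4) → (3,4)]; open=[(2,4) g=5 f=7, (3,3) g=5 f=7, (3,5) g=5 f=9, (4,3) g=4 f=7, (4,5) g=4 f=9, (5,3) g=3 f=7, (6,3) g=2 f=7]; closed=[(3,4), (4,4), (5,4), (6,4), (6,5)]

step 1: expand (4,4) (f=7, h=4) → closed; open now [(3,4) g=4 f=7, (4,3) g=4 f=7, (4,5) g=4 f=9, (5,3) g=3 f=7, (6,3) g=2 f=7]
step 2: expand (3,4) (f=7, h=3) → closed; open now [(2,4) g=5 f=7, (3,3) g=5 f=7, (3,5) g=5 f=9, (4,3) g=4 f=7, (4,5) g=4 f=9, (5,3) g=3 f=7, (6,3) g=2 f=7]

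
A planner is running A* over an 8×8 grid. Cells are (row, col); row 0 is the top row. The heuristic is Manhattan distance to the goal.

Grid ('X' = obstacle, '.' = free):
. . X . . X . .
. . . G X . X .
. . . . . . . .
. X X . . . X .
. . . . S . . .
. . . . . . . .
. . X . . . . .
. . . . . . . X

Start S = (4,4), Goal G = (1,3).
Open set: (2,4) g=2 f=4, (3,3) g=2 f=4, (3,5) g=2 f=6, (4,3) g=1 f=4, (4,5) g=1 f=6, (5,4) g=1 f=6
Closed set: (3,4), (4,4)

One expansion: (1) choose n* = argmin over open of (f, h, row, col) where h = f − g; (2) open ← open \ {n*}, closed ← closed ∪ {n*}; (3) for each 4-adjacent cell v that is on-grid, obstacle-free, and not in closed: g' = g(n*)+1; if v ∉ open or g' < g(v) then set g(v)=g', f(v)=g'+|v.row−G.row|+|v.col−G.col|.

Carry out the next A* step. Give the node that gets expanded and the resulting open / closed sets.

step 1: expand (2,4) (f=4, h=2) → closed; open now [(2,3) g=3 f=4, (2,5) g=3 f=6, (3,3) g=2 f=4, (3,5) g=2 f=6, (4,3) g=1 f=4, (4,5) g=1 f=6, (5,4) g=1 f=6]

expanded=(2,4); open=[(2,3) g=3 f=4, (2,5) g=3 f=6, (3,3) g=2 f=4, (3,5) g=2 f=6, (4,3) g=1 f=4, (4,5) g=1 f=6, (5,4) g=1 f=6]; closed=[(2,4), (3,4), (4,4)]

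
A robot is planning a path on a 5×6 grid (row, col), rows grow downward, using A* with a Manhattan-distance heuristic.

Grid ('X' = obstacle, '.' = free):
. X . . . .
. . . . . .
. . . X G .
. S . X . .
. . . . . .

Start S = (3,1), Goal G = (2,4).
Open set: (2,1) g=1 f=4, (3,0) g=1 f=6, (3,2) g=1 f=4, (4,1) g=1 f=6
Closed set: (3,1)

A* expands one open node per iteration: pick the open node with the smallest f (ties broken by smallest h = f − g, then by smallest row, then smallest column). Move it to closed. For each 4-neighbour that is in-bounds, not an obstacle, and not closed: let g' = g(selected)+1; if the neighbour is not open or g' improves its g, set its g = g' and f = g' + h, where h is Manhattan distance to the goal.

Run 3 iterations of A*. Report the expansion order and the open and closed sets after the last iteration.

step 1: expand (2,1) (f=4, h=3) → closed; open now [(1,1) g=2 f=6, (2,0) g=2 f=6, (2,2) g=2 f=4, (3,0) g=1 f=6, (3,2) g=1 f=4, (4,1) g=1 f=6]
step 2: expand (2,2) (f=4, h=2) → closed; open now [(1,1) g=2 f=6, (1,2) g=3 f=6, (2,0) g=2 f=6, (3,0) g=1 f=6, (3,2) g=1 f=4, (4,1) g=1 f=6]
step 3: expand (3,2) (f=4, h=3) → closed; open now [(1,1) g=2 f=6, (1,2) g=3 f=6, (2,0) g=2 f=6, (3,0) g=1 f=6, (4,1) g=1 f=6, (4,2) g=2 f=6]

order=[(2,1) → (2,2) → (3,2)]; open=[(1,1) g=2 f=6, (1,2) g=3 f=6, (2,0) g=2 f=6, (3,0) g=1 f=6, (4,1) g=1 f=6, (4,2) g=2 f=6]; closed=[(2,1), (2,2), (3,1), (3,2)]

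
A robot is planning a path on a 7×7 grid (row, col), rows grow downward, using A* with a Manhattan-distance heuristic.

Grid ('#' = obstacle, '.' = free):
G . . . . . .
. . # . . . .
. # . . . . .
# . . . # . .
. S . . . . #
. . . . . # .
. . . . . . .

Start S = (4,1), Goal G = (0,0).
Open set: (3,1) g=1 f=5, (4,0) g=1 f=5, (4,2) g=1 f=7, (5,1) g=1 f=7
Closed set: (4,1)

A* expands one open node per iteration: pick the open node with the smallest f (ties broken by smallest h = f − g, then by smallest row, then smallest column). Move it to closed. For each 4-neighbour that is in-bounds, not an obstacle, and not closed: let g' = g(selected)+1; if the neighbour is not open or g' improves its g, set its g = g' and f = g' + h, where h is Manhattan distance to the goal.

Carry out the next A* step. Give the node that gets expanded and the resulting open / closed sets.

step 1: expand (3,1) (f=5, h=4) → closed; open now [(3,2) g=2 f=7, (4,0) g=1 f=5, (4,2) g=1 f=7, (5,1) g=1 f=7]

expanded=(3,1); open=[(3,2) g=2 f=7, (4,0) g=1 f=5, (4,2) g=1 f=7, (5,1) g=1 f=7]; closed=[(3,1), (4,1)]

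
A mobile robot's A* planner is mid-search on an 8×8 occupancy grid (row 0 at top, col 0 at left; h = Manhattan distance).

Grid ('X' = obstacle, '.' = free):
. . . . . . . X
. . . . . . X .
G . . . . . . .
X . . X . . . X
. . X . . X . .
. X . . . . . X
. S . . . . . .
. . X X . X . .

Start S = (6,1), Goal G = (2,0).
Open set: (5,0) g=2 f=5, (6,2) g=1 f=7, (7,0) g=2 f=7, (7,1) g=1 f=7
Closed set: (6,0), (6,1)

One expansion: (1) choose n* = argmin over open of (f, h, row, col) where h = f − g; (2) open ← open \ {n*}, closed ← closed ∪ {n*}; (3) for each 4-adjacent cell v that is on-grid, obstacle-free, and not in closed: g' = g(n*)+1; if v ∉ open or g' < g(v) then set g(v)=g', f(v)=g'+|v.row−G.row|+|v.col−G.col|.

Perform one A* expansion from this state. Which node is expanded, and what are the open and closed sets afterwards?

step 1: expand (5,0) (f=5, h=3) → closed; open now [(4,0) g=3 f=5, (6,2) g=1 f=7, (7,0) g=2 f=7, (7,1) g=1 f=7]

expanded=(5,0); open=[(4,0) g=3 f=5, (6,2) g=1 f=7, (7,0) g=2 f=7, (7,1) g=1 f=7]; closed=[(5,0), (6,0), (6,1)]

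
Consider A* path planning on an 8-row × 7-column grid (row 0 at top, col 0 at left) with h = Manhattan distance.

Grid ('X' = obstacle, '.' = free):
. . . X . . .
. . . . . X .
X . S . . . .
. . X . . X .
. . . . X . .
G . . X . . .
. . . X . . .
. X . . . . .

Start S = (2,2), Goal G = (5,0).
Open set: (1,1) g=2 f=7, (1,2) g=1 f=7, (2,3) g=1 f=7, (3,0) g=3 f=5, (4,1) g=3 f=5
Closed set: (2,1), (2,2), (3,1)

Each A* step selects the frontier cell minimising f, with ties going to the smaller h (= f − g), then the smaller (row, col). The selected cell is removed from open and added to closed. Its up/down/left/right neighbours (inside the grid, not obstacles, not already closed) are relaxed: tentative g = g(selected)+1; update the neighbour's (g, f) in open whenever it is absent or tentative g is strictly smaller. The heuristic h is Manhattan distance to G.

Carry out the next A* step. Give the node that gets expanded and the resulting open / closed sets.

step 1: expand (3,0) (f=5, h=2) → closed; open now [(1,1) g=2 f=7, (1,2) g=1 f=7, (2,3) g=1 f=7, (4,0) g=4 f=5, (4,1) g=3 f=5]

expanded=(3,0); open=[(1,1) g=2 f=7, (1,2) g=1 f=7, (2,3) g=1 f=7, (4,0) g=4 f=5, (4,1) g=3 f=5]; closed=[(2,1), (2,2), (3,0), (3,1)]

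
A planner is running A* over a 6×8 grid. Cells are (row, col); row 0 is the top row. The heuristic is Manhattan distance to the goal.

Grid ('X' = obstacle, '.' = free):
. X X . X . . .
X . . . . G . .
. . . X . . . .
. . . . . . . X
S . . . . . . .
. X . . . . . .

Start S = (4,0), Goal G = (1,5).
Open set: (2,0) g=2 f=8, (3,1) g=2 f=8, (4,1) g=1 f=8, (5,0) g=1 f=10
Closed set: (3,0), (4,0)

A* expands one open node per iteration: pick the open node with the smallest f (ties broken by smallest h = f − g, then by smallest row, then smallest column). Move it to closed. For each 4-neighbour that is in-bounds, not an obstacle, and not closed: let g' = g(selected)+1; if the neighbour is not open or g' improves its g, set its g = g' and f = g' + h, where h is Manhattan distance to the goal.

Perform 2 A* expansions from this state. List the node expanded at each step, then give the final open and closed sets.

order=[(2,0) → (2,1)]; open=[(1,1) g=4 f=8, (2,2) g=4 f=8, (3,1) g=2 f=8, (4,1) g=1 f=8, (5,0) g=1 f=10]; closed=[(2,0), (2,1), (3,0), (4,0)]

step 1: expand (2,0) (f=8, h=6) → closed; open now [(2,1) g=3 f=8, (3,1) g=2 f=8, (4,1) g=1 f=8, (5,0) g=1 f=10]
step 2: expand (2,1) (f=8, h=5) → closed; open now [(1,1) g=4 f=8, (2,2) g=4 f=8, (3,1) g=2 f=8, (4,1) g=1 f=8, (5,0) g=1 f=10]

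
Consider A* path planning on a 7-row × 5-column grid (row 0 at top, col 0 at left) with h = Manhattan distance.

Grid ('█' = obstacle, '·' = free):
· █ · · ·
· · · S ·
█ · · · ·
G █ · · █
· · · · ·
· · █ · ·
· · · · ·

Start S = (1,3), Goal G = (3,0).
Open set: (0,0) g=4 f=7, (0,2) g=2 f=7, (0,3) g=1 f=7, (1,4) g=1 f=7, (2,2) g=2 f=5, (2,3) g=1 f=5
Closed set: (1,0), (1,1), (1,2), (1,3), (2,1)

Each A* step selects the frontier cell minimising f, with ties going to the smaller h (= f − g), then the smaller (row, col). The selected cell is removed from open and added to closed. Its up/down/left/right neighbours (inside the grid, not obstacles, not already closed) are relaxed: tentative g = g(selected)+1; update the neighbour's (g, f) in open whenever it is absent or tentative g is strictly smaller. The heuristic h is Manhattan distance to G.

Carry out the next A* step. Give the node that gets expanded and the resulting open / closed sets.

step 1: expand (2,2) (f=5, h=3) → closed; open now [(0,0) g=4 f=7, (0,2) g=2 f=7, (0,3) g=1 f=7, (1,4) g=1 f=7, (2,3) g=1 f=5, (3,2) g=3 f=5]

expanded=(2,2); open=[(0,0) g=4 f=7, (0,2) g=2 f=7, (0,3) g=1 f=7, (1,4) g=1 f=7, (2,3) g=1 f=5, (3,2) g=3 f=5]; closed=[(1,0), (1,1), (1,2), (1,3), (2,1), (2,2)]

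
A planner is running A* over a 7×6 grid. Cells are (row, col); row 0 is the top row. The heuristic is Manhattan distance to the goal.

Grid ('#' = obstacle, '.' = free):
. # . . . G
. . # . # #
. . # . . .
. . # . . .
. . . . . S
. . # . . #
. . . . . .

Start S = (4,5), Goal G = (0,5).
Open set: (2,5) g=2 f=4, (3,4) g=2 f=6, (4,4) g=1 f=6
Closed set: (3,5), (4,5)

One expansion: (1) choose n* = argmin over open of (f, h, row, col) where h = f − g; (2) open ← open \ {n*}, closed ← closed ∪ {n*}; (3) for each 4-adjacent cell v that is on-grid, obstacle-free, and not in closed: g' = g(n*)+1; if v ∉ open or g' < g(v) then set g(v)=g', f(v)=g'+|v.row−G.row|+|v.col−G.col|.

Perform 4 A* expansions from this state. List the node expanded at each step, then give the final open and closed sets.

order=[(2,5) → (2,4) → (3,4) → (4,4)]; open=[(2,3) g=4 f=8, (3,3) g=3 f=8, (4,3) g=2 f=8, (5,4) g=2 f=8]; closed=[(2,4), (2,5), (3,4), (3,5), (4,4), (4,5)]

step 1: expand (2,5) (f=4, h=2) → closed; open now [(2,4) g=3 f=6, (3,4) g=2 f=6, (4,4) g=1 f=6]
step 2: expand (2,4) (f=6, h=3) → closed; open now [(2,3) g=4 f=8, (3,4) g=2 f=6, (4,4) g=1 f=6]
step 3: expand (3,4) (f=6, h=4) → closed; open now [(2,3) g=4 f=8, (3,3) g=3 f=8, (4,4) g=1 f=6]
step 4: expand (4,4) (f=6, h=5) → closed; open now [(2,3) g=4 f=8, (3,3) g=3 f=8, (4,3) g=2 f=8, (5,4) g=2 f=8]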